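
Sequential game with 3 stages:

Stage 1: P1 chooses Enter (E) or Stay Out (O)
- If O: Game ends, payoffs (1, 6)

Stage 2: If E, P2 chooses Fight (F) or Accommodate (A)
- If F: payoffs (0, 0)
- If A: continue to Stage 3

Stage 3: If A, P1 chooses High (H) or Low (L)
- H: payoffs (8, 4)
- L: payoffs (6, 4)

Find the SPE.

SPE: (E, A, H); Outcome (8, 4)

Work:
Stage 3: P1 chooses H (8 vs 6)
Stage 2: P2: F->0, A->4 (anticipating H). Choose A
Stage 1: P1: O->1, E->8 (anticipating A, H). Choose E
SPE path: E -> A -> H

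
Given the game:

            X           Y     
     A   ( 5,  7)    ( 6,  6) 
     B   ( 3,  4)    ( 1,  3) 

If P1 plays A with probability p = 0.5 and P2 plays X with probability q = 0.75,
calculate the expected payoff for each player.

E[P1] = 3.875, E[P2] = 5.25

Work:
E[P1] = p·q·π₁(A,X) + p·(1-q)·π₁(A,Y) + (1-p)·q·π₁(B,X) + (1-p)·(1-q)·π₁(B,Y)
= 0.5·0.75·5 + 0.5·0.25·6 + 0.5·0.75·3 + 0.5·0.25·1
= 3.875

E[P2] = 5.25 (similar calculation)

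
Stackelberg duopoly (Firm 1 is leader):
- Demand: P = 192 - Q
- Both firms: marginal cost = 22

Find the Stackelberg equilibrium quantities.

q₁* (leader) = 85.0, q₂* (follower) = 42.5

Work:
Follower's reaction: q₂ = (a - c - q₁)/2
Leader substitutes: π₁ = q₁·(a - q₁ - (a-c-q₁)/2 - c)
FOC: q₁* = (192 - 22)/2 = 85.00
Then: q₂* = (192 - 22 - 85.0)/2 = 42.50
Leader has first-mover advantage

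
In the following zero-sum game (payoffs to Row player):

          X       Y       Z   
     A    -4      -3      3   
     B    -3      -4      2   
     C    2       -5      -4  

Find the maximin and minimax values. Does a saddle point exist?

Maximin = -4, Minimax = -3, Saddle: False

Work:
Row minimums: [-4, -4, -5] → maximin = -4
Column maximums: [2, -3, 3] → minimax = -3
No saddle point (maximin ≠ minimax). Mixed strategy needed.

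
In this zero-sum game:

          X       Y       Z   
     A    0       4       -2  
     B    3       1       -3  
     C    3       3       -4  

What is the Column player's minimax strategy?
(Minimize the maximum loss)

Column should play Z, value = -2

Work:
Column player minimizes Row's maximum payoff:
Column X: max payoff to Row = 3
Column Y: max payoff to Row = 4
Column Z: max payoff to Row = -2
Minimum is -2, achieved by column Z.
Minimax strategy: Z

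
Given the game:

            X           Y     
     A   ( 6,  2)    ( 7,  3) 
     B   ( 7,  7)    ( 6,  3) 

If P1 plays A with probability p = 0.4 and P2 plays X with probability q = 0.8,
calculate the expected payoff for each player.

E[P1] = 6.56, E[P2] = 4.6

Work:
E[P1] = p·q·π₁(A,X) + p·(1-q)·π₁(A,Y) + (1-p)·q·π₁(B,X) + (1-p)·(1-q)·π₁(B,Y)
= 0.4·0.8·6 + 0.4·0.2·7 + 0.6·0.8·7 + 0.6·0.2·6
= 6.56

E[P2] = 4.6 (similar calculation)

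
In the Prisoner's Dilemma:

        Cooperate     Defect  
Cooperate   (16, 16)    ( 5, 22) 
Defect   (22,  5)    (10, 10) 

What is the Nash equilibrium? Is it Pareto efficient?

(Defect, Defect) is NE; not Pareto efficient

Work:
Defect dominates Cooperate for both players:
If P2 cooperates: Defect (22) > Cooperate (16)
If P2 defects: Defect (10) > Cooperate (5)
NE: (Defect, Defect) with payoff (10, 10)
But (Cooperate, Cooperate) = (16, 16) Pareto dominates (10, 10)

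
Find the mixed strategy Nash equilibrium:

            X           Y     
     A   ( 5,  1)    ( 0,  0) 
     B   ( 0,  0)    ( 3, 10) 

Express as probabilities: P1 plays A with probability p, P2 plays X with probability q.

p = 0.9091, q = 0.375

Work:
Find probabilities that make opponent indifferent:
P2 chooses q to make P1 indifferent between A and B
P1 chooses p to make P2 indifferent between X and Y
Mixed NE: P1 plays (A: 0.9091, B: 0.0909), P2 plays (X: 0.375, Y: 0.625)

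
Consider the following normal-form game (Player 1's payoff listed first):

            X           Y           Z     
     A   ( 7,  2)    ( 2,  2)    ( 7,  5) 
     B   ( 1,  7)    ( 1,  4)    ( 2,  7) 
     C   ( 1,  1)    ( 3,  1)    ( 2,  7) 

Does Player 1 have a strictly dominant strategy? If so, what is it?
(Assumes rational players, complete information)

No strictly dominant strategy exists for Player 1

Work:
A strategy strictly dominates another if it gives a strictly higher payoff against every opponent action. Compare each pair of P1's strategies column-by-column:
  A vs B: [7 vs 1, 2 vs 1, 7 vs 2] → A strictly dominates B
  A vs C: [7 vs 1, 2 vs 3, 7 vs 2] → A does not strictly dominate C (column Y: 2 ≤ 3)
  B vs A: [1 vs 7, 1 vs 2, 2 vs 7] → B does not strictly dominate A (column X: 1 ≤ 7)
  B vs C: [1 vs 1, 1 vs 3, 2 vs 2] → B does not strictly dominate C (column X: 1 ≤ 1)
  C vs A: [1 vs 7, 3 vs 2, 2 vs 7] → C does not strictly dominate A (column X: 1 ≤ 7)
  C vs B: [1 vs 1, 3 vs 1, 2 vs 2] → C does not strictly dominate B (column X: 1 ≤ 1)
No single strategy strictly dominates all others → no strictly dominant strategy.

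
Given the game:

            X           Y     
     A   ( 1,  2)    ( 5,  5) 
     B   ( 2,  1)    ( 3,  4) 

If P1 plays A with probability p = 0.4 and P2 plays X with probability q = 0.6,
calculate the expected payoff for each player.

E[P1] = 2.48, E[P2] = 2.6

Work:
E[P1] = p·q·π₁(A,X) + p·(1-q)·π₁(A,Y) + (1-p)·q·π₁(B,X) + (1-p)·(1-q)·π₁(B,Y)
= 0.4·0.6·1 + 0.4·0.4·5 + 0.6·0.6·2 + 0.6·0.4·3
= 2.48

E[P2] = 2.6 (similar calculation)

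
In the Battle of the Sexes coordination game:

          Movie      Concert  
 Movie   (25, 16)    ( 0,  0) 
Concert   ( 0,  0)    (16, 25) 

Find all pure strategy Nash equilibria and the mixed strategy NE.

Pure NE: (Movie, Movie) and (Concert, Concert); Mixed NE: p = 0.6098, q = 0.3902

Work:
Check pure NE:
(Movie, Movie): (25, 16) - no unilateral deviation beneficial
(Concert, Concert): (16, 25) - no unilateral deviation beneficial
Mixed NE: P1 plays Movie with p = 0.6098, P2 plays Movie with q = 0.3902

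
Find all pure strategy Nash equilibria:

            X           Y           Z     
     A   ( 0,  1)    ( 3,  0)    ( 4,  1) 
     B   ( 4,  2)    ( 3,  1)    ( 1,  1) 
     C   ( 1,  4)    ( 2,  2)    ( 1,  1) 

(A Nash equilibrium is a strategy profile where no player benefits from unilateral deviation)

Nash equilibrium: (A, Z), (B, X)

Work:
Best responses:
  P1 vs X: payoffs [0, 4, 1] → best response B (payoff 4)
  P1 vs Y: payoffs [3, 3, 2] → best response A/B (payoff 3)
  P1 vs Z: payoffs [4, 1, 1] → best response A (payoff 4)
  P2 vs A: payoffs [1, 0, 1] → best response X/Z (payoff 1)
  P2 vs B: payoffs [2, 1, 1] → best response X (payoff 2)
  P2 vs C: payoffs [4, 2, 1] → best response X (payoff 4)
Mutual best responses: (A,Z), (B,X) → Nash equilibria.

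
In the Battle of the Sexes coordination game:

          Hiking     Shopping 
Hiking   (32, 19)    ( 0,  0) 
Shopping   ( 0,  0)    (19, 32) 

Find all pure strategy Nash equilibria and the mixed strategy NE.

Pure NE: (Hiking, Hiking) and (Shopping, Shopping); Mixed NE: p = 0.6275, q = 0.3725

Work:
Check pure NE:
(Hiking, Hiking): (32, 19) - no unilateral deviation beneficial
(Shopping, Shopping): (19, 32) - no unilateral deviation beneficial
Mixed NE: P1 plays Hiking with p = 0.6275, P2 plays Hiking with q = 0.3725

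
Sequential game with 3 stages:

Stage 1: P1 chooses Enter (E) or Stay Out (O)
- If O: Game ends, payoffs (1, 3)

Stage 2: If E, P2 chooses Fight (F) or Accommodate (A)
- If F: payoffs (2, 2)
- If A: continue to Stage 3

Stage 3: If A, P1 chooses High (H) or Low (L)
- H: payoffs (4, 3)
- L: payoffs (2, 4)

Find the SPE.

SPE: (E, A, H); Outcome (4, 3)

Work:
Stage 3: P1 chooses H (4 vs 2)
Stage 2: P2: F->2, A->3 (anticipating H). Choose A
Stage 1: P1: O->1, E->4 (anticipating A, H). Choose E
SPE path: E -> A -> H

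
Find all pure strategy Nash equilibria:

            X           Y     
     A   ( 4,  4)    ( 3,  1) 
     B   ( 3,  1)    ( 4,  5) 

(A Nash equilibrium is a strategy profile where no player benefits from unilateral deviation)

Nash equilibrium: (A, X), (B, Y)

Work:
Best responses:
  P1 vs X: payoffs [4, 3] → best response A (payoff 4)
  P1 vs Y: payoffs [3, 4] → best response B (payoff 4)
  P2 vs A: payoffs [4, 1] → best response X (payoff 4)
  P2 vs B: payoffs [1, 5] → best response Y (payoff 5)
Mutual best responses: (A,X), (B,Y) → Nash equilibria.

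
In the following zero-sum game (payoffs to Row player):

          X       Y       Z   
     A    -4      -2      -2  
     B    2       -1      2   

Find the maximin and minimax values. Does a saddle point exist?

Maximin = -1, Minimax = -1, Saddle: True

Work:
Row minimums: [-4, -1] → maximin = -1
Column maximums: [2, -1, 2] → minimax = -1
Saddle point exists! Game value = -1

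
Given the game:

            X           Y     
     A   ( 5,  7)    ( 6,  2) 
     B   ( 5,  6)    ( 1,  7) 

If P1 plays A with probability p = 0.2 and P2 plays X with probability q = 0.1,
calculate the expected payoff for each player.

E[P1] = 2.3, E[P2] = 6.02

Work:
E[P1] = p·q·π₁(A,X) + p·(1-q)·π₁(A,Y) + (1-p)·q·π₁(B,X) + (1-p)·(1-q)·π₁(B,Y)
= 0.2·0.1·5 + 0.2·0.9·6 + 0.8·0.1·5 + 0.8·0.9·1
= 2.3

E[P2] = 6.02 (similar calculation)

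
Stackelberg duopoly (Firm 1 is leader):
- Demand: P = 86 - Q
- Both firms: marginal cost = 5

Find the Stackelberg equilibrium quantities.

q₁* (leader) = 40.5, q₂* (follower) = 20.25

Work:
Follower's reaction: q₂ = (a - c - q₁)/2
Leader substitutes: π₁ = q₁·(a - q₁ - (a-c-q₁)/2 - c)
FOC: q₁* = (86 - 5)/2 = 40.50
Then: q₂* = (86 - 5 - 40.5)/2 = 20.25
Leader has first-mover advantage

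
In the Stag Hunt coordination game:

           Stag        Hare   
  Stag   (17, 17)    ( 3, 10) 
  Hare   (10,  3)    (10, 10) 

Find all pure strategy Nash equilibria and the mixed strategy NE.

Pure NE: (Stag, Stag) and (Hare, Hare); Mixed NE: p = 0.5, q = 0.5

Work:
Check pure NE:
(Stag, Stag): (17, 17) - no unilateral deviation beneficial
(Hare, Hare): (10, 10) - no unilateral deviation beneficial
Mixed NE: P1 plays Stag with p = 0.5, P2 plays Stag with q = 0.5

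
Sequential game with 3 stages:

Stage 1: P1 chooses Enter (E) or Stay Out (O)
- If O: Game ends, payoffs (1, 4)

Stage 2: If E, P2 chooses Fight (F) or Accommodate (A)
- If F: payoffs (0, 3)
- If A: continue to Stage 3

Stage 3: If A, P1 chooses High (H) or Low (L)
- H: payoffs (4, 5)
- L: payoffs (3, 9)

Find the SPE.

SPE: (E, A, H); Outcome (4, 5)

Work:
Stage 3: P1 chooses H (4 vs 3)
Stage 2: P2: F->3, A->5 (anticipating H). Choose A
Stage 1: P1: O->1, E->4 (anticipating A, H). Choose E
SPE path: E -> A -> H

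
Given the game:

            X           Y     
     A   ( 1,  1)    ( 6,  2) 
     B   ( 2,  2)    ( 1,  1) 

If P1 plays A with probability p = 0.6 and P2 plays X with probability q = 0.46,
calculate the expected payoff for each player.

E[P1] = 2.804, E[P2] = 1.508

Work:
E[P1] = p·q·π₁(A,X) + p·(1-q)·π₁(A,Y) + (1-p)·q·π₁(B,X) + (1-p)·(1-q)·π₁(B,Y)
= 0.6·0.46·1 + 0.6·0.54·6 + 0.4·0.46·2 + 0.4·0.54·1
= 2.804

E[P2] = 1.508 (similar calculation)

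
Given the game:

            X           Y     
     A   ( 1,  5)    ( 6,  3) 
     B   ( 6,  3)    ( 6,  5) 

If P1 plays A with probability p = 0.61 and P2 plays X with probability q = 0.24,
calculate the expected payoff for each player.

E[P1] = 5.268, E[P2] = 3.8856

Work:
E[P1] = p·q·π₁(A,X) + p·(1-q)·π₁(A,Y) + (1-p)·q·π₁(B,X) + (1-p)·(1-q)·π₁(B,Y)
= 0.61·0.24·1 + 0.61·0.76·6 + 0.39·0.24·6 + 0.39·0.76·6
= 5.268

E[P2] = 3.8856 (similar calculation)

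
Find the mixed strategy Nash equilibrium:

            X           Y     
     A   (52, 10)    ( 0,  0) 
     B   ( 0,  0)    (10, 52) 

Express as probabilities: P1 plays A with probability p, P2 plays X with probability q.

p = 0.8387, q = 0.1613

Work:
Find probabilities that make opponent indifferent:
P2 chooses q to make P1 indifferent between A and B
P1 chooses p to make P2 indifferent between X and Y
Mixed NE: P1 plays (A: 0.8387, B: 0.1613), P2 plays (X: 0.1613, Y: 0.8387)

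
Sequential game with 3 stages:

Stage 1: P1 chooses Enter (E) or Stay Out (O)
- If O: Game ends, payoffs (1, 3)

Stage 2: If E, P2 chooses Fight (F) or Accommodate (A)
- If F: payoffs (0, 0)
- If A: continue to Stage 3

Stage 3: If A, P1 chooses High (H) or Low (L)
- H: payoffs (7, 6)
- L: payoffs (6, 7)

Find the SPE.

SPE: (E, A, H); Outcome (7, 6)

Work:
Stage 3: P1 chooses H (7 vs 6)
Stage 2: P2: F->0, A->6 (anticipating H). Choose A
Stage 1: P1: O->1, E->7 (anticipating A, H). Choose E
SPE path: E -> A -> H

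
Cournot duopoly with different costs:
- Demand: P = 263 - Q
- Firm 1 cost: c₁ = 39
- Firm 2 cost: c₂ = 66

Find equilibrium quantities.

q₁* = 83.67, q₂* = 56.67

Work:
Reaction: q₁ = (263 - 39 - q₂)/2
Reaction: q₂ = (263 - 66 - q₁)/2
Solve simultaneously:
q₁* = (263 - 2×39 + 66)/3 = 83.67
q₂* = (263 - 2×66 + 39)/3 = 56.67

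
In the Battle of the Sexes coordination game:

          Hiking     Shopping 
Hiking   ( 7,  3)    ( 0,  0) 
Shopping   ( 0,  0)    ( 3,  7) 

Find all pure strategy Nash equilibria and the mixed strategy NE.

Pure NE: (Hiking, Hiking) and (Shopping, Shopping); Mixed NE: p = 0.7, q = 0.3

Work:
Check pure NE:
(Hiking, Hiking): (7, 3) - no unilateral deviation beneficial
(Shopping, Shopping): (3, 7) - no unilateral deviation beneficial
Mixed NE: P1 plays Hiking with p = 0.7, P2 plays Hiking with q = 0.3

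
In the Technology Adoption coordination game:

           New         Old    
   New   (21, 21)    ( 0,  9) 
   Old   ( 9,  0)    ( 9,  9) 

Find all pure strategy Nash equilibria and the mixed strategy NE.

Pure NE: (New, New) and (Old, Old); Mixed NE: p = 0.4286, q = 0.4286

Work:
Check pure NE:
(New, New): (21, 21) - no unilateral deviation beneficial
(Old, Old): (9, 9) - no unilateral deviation beneficial
Mixed NE: P1 plays New with p = 0.4286, P2 plays New with q = 0.4286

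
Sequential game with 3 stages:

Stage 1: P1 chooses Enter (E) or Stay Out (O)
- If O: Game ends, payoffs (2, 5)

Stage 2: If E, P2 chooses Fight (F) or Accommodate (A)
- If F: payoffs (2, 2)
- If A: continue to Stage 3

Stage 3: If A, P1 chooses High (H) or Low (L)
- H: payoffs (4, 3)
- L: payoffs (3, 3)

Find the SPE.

SPE: (E, A, H); Outcome (4, 3)

Work:
Stage 3: P1 chooses H (4 vs 3)
Stage 2: P2: F->2, A->3 (anticipating H). Choose A
Stage 1: P1: O->2, E->4 (anticipating A, H). Choose E
SPE path: E -> A -> H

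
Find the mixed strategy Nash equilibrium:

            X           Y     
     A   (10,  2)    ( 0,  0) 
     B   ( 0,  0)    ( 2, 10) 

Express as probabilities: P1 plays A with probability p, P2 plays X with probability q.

p = 0.8333, q = 0.1667

Work:
Find probabilities that make opponent indifferent:
P2 chooses q to make P1 indifferent between A and B
P1 chooses p to make P2 indifferent between X and Y
Mixed NE: P1 plays (A: 0.8333, B: 0.1667), P2 plays (X: 0.1667, Y: 0.8333)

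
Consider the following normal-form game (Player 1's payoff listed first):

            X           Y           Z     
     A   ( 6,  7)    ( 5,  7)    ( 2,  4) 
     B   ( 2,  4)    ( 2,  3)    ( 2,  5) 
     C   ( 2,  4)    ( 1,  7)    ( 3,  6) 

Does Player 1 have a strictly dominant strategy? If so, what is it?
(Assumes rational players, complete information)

No strictly dominant strategy exists for Player 1

Work:
A strategy strictly dominates another if it gives a strictly higher payoff against every opponent action. Compare each pair of P1's strategies column-by-column:
  A vs B: [6 vs 2, 5 vs 2, 2 vs 2] → A does not strictly dominate B (column Z: 2 ≤ 2)
  A vs C: [6 vs 2, 5 vs 1, 2 vs 3] → A does not strictly dominate C (column Z: 2 ≤ 3)
  B vs A: [2 vs 6, 2 vs 5, 2 vs 2] → B does not strictly dominate A (column X: 2 ≤ 6)
  B vs C: [2 vs 2, 2 vs 1, 2 vs 3] → B does not strictly dominate C (column X: 2 ≤ 2)
  C vs A: [2 vs 6, 1 vs 5, 3 vs 2] → C does not strictly dominate A (column X: 2 ≤ 6)
  C vs B: [2 vs 2, 1 vs 2, 3 vs 2] → C does not strictly dominate B (column X: 2 ≤ 2)
No single strategy strictly dominates all others → no strictly dominant strategy.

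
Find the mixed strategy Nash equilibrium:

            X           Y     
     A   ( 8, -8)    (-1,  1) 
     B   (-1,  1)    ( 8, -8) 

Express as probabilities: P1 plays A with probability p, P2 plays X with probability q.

p = 0.5, q = 0.5

Work:
Find probabilities that make opponent indifferent:
P2 chooses q to make P1 indifferent between A and B
P1 chooses p to make P2 indifferent between X and Y
Mixed NE: P1 plays (A: 0.5, B: 0.5), P2 plays (X: 0.5, Y: 0.5)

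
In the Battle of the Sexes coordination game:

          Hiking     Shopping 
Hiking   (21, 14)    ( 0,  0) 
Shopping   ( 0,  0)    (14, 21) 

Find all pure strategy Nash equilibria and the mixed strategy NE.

Pure NE: (Hiking, Hiking) and (Shopping, Shopping); Mixed NE: p = 0.6, q = 0.4

Work:
Check pure NE:
(Hiking, Hiking): (21, 14) - no unilateral deviation beneficial
(Shopping, Shopping): (14, 21) - no unilateral deviation beneficial
Mixed NE: P1 plays Hiking with p = 0.6, P2 plays Hiking with q = 0.4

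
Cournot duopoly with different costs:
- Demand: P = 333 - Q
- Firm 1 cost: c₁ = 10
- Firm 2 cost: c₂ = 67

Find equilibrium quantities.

q₁* = 126.67, q₂* = 69.67

Work:
Reaction: q₁ = (333 - 10 - q₂)/2
Reaction: q₂ = (333 - 67 - q₁)/2
Solve simultaneously:
q₁* = (333 - 2×10 + 67)/3 = 126.67
q₂* = (333 - 2×67 + 10)/3 = 69.67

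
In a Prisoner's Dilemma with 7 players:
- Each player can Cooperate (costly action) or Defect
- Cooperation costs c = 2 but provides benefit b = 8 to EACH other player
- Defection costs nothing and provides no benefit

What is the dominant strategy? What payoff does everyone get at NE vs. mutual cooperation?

Dominant: Defect; NE payoff = 0; Coop payoff = 46

Work:
Defect dominates (saves cost c = 2, benefit to others is external)
NE: All defect → everyone gets 0
If all cooperate: each receives (6)×8 - 2 = 46
Social dilemma: 46 > 0 but NE gives 0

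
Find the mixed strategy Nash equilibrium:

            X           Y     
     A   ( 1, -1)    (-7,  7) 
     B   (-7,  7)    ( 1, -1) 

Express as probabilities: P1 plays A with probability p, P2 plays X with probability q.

p = 0.5, q = 0.5

Work:
Find probabilities that make opponent indifferent:
P2 chooses q to make P1 indifferent between A and B
P1 chooses p to make P2 indifferent between X and Y
Mixed NE: P1 plays (A: 0.5, B: 0.5), P2 plays (X: 0.5, Y: 0.5)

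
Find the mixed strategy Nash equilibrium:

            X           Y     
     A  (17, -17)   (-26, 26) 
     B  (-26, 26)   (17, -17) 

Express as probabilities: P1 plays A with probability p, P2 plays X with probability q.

p = 0.5, q = 0.5

Work:
Find probabilities that make opponent indifferent:
P2 chooses q to make P1 indifferent between A and B
P1 chooses p to make P2 indifferent between X and Y
Mixed NE: P1 plays (A: 0.5, B: 0.5), P2 plays (X: 0.5, Y: 0.5)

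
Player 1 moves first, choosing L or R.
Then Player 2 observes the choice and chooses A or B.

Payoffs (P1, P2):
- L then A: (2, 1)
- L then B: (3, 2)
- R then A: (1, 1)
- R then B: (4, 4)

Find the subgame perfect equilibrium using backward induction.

P1 plays R, P2 plays B after L and B after R; Payoff (4, 4)

Work:
Backward induction:
After L: P2 chooses B → P1 gets 3
After R: P2 chooses B → P1 gets 4
P1 chooses R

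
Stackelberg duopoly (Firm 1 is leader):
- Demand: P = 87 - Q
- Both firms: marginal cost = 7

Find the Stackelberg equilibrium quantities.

q₁* (leader) = 40.0, q₂* (follower) = 20.0

Work:
Follower's reaction: q₂ = (a - c - q₁)/2
Leader substitutes: π₁ = q₁·(a - q₁ - (a-c-q₁)/2 - c)
FOC: q₁* = (87 - 7)/2 = 40.00
Then: q₂* = (87 - 7 - 40.0)/2 = 20.00
Leader has first-mover advantage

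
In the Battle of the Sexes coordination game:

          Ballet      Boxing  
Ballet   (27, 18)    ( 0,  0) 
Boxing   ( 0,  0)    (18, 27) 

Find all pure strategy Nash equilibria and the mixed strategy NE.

Pure NE: (Ballet, Ballet) and (Boxing, Boxing); Mixed NE: p = 0.6, q = 0.4

Work:
Check pure NE:
(Ballet, Ballet): (27, 18) - no unilateral deviation beneficial
(Boxing, Boxing): (18, 27) - no unilateral deviation beneficial
Mixed NE: P1 plays Ballet with p = 0.6, P2 plays Ballet with q = 0.4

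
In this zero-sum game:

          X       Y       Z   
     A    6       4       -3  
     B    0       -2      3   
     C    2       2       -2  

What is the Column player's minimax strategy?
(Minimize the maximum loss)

Column should play Z, value = 3

Work:
Column player minimizes Row's maximum payoff:
Column X: max payoff to Row = 6
Column Y: max payoff to Row = 4
Column Z: max payoff to Row = 3
Minimum is 3, achieved by column Z.
Minimax strategy: Z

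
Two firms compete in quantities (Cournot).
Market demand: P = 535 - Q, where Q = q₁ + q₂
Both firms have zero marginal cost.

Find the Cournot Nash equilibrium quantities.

q₁* = q₂* = 178.33; P* = 178.33

Work:
Profit: π_i = P·q_i = (a - q_i - q_j)·q_i
FOC: ∂π_i/∂q_i = a - 2q_i - q_j = 0
Reaction function: q_i = (535 - q_j)/2
Symmetry: q* = 535/3 = 178.33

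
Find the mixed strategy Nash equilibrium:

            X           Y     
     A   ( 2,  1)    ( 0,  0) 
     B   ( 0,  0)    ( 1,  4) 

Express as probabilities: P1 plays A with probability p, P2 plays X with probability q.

p = 0.8, q = 0.3333

Work:
Find probabilities that make opponent indifferent:
P2 chooses q to make P1 indifferent between A and B
P1 chooses p to make P2 indifferent between X and Y
Mixed NE: P1 plays (A: 0.8, B: 0.2), P2 plays (X: 0.3333, Y: 0.6667)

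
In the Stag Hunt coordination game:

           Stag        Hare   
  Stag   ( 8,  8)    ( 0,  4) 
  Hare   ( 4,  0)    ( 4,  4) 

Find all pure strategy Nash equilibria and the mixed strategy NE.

Pure NE: (Stag, Stag) and (Hare, Hare); Mixed NE: p = 0.5, q = 0.5

Work:
Check pure NE:
(Stag, Stag): (8, 8) - no unilateral deviation beneficial
(Hare, Hare): (4, 4) - no unilateral deviation beneficial
Mixed NE: P1 plays Stag with p = 0.5, P2 plays Stag with q = 0.5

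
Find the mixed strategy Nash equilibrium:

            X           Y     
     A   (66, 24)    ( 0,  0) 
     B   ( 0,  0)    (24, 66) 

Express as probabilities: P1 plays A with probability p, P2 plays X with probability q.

p = 0.7333, q = 0.2667

Work:
Find probabilities that make opponent indifferent:
P2 chooses q to make P1 indifferent between A and B
P1 chooses p to make P2 indifferent between X and Y
Mixed NE: P1 plays (A: 0.7333, B: 0.2667), P2 plays (X: 0.2667, Y: 0.7333)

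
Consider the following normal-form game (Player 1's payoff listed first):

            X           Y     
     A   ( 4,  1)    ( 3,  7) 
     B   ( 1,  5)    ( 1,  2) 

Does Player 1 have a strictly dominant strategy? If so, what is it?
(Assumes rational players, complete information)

Yes, Player 1's strictly dominant strategy is A

Work:
A strategy strictly dominates another if it gives a strictly higher payoff against every opponent action. Compare each pair of P1's strategies column-by-column:
  A vs B: [4 vs 1, 3 vs 1] → A strictly dominates B
  B vs A: [1 vs 4, 1 vs 3] → B does not strictly dominate A (column X: 1 ≤ 4)
A strictly dominates every other strategy → strictly dominant.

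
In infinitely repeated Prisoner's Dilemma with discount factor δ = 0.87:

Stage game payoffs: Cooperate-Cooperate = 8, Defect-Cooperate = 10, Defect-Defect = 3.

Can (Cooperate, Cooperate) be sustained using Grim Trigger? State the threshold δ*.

δ* = 0.2857; since δ = 0.87 ≥ 0.2857, cooperation can be sustained

Work:
For Grim Trigger:
Cooperate forever: 8/(1-δ)
Defect then punished: 10 + 3·δ/(1-δ)
Need: 8/(1-δ) ≥ 10 + 3·δ/(1-δ)
Solving: δ ≥ (T-R)/(T-P) = (10-8)/(10-3) = 0.2857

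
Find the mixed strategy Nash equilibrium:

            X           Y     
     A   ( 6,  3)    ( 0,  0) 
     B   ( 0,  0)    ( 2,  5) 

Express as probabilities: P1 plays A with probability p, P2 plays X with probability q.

p = 0.625, q = 0.25

Work:
Find probabilities that make opponent indifferent:
P2 chooses q to make P1 indifferent between A and B
P1 chooses p to make P2 indifferent between X and Y
Mixed NE: P1 plays (A: 0.625, B: 0.375), P2 plays (X: 0.25, Y: 0.75)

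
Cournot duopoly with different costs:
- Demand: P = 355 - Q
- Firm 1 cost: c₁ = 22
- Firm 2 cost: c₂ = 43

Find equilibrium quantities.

q₁* = 118.0, q₂* = 97.0

Work:
Reaction: q₁ = (355 - 22 - q₂)/2
Reaction: q₂ = (355 - 43 - q₁)/2
Solve simultaneously:
q₁* = (355 - 2×22 + 43)/3 = 118.0
q₂* = (355 - 2×43 + 22)/3 = 97.0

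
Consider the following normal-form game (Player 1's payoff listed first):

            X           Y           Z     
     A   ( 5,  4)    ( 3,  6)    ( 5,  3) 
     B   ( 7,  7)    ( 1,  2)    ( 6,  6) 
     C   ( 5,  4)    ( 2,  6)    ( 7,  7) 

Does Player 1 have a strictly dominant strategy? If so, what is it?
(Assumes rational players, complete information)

No strictly dominant strategy exists for Player 1

Work:
A strategy strictly dominates another if it gives a strictly higher payoff against every opponent action. Compare each pair of P1's strategies column-by-column:
  A vs B: [5 vs 7, 3 vs 1, 5 vs 6] → A does not strictly dominate B (column X: 5 ≤ 7)
  A vs C: [5 vs 5, 3 vs 2, 5 vs 7] → A does not strictly dominate C (column X: 5 ≤ 5)
  B vs A: [7 vs 5, 1 vs 3, 6 vs 5] → B does not strictly dominate A (column Y: 1 ≤ 3)
  B vs C: [7 vs 5, 1 vs 2, 6 vs 7] → B does not strictly dominate C (column Y: 1 ≤ 2)
  C vs A: [5 vs 5, 2 vs 3, 7 vs 5] → C does not strictly dominate A (column X: 5 ≤ 5)
  C vs B: [5 vs 7, 2 vs 1, 7 vs 6] → C does not strictly dominate B (column X: 5 ≤ 7)
No single strategy strictly dominates all others → no strictly dominant strategy.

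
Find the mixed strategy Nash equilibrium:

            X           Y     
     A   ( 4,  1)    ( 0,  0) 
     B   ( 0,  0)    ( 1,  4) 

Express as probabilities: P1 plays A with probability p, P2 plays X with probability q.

p = 0.8, q = 0.2

Work:
Find probabilities that make opponent indifferent:
P2 chooses q to make P1 indifferent between A and B
P1 chooses p to make P2 indifferent between X and Y
Mixed NE: P1 plays (A: 0.8, B: 0.2), P2 plays (X: 0.2, Y: 0.8)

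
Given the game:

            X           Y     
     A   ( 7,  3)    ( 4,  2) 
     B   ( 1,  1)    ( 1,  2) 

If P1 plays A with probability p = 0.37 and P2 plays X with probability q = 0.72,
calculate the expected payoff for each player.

E[P1] = 2.9092, E[P2] = 1.8128

Work:
E[P1] = p·q·π₁(A,X) + p·(1-q)·π₁(A,Y) + (1-p)·q·π₁(B,X) + (1-p)·(1-q)·π₁(B,Y)
= 0.37·0.72·7 + 0.37·0.28·4 + 0.63·0.72·1 + 0.63·0.28·1
= 2.9092

E[P2] = 1.8128 (similar calculation)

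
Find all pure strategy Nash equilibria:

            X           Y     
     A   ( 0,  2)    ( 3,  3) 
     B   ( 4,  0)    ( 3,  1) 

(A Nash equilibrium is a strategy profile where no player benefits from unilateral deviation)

Nash equilibrium: (A, Y), (B, Y)

Work:
Best responses:
  P1 vs X: payoffs [0, 4] → best response B (payoff 4)
  P1 vs Y: payoffs [3, 3] → best response A/B (payoff 3)
  P2 vs A: payoffs [2, 3] → best response Y (payoff 3)
  P2 vs B: payoffs [0, 1] → best response Y (payoff 1)
Mutual best responses: (A,Y), (B,Y) → Nash equilibria.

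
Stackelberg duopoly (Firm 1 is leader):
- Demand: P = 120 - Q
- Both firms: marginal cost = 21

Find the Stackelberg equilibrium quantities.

q₁* (leader) = 49.5, q₂* (follower) = 24.75

Work:
Follower's reaction: q₂ = (a - c - q₁)/2
Leader substitutes: π₁ = q₁·(a - q₁ - (a-c-q₁)/2 - c)
FOC: q₁* = (120 - 21)/2 = 49.50
Then: q₂* = (120 - 21 - 49.5)/2 = 24.75
Leader has first-mover advantage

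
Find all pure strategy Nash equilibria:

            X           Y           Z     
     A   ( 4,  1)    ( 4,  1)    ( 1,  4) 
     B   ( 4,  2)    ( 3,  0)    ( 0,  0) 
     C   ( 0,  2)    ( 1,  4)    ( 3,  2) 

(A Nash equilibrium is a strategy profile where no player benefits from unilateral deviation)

Nash equilibrium: (B, X)

Work:
Best responses:
  P1 vs X: payoffs [4, 4, 0] → best response A/B (payoff 4)
  P1 vs Y: payoffs [4, 3, 1] → best response A (payoff 4)
  P1 vs Z: payoffs [1, 0, 3] → best response C (payoff 3)
  P2 vs A: payoffs [1, 1, 4] → best response Z (payoff 4)
  P2 vs B: payoffs [2, 0, 0] → best response X (payoff 2)
  P2 vs C: payoffs [2, 4, 2] → best response Y (payoff 4)
Mutual best responses: (B,X) → Nash equilibria.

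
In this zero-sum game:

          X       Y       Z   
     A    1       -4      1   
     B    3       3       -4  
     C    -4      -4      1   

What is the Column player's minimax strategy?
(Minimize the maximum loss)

Column should play Z, value = 1

Work:
Column player minimizes Row's maximum payoff:
Column X: max payoff to Row = 3
Column Y: max payoff to Row = 3
Column Z: max payoff to Row = 1
Minimum is 1, achieved by column Z.
Minimax strategy: Z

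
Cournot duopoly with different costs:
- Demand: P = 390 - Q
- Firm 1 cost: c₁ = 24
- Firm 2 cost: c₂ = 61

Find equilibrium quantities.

q₁* = 134.33, q₂* = 97.33

Work:
Reaction: q₁ = (390 - 24 - q₂)/2
Reaction: q₂ = (390 - 61 - q₁)/2
Solve simultaneously:
q₁* = (390 - 2×24 + 61)/3 = 134.33
q₂* = (390 - 2×61 + 24)/3 = 97.33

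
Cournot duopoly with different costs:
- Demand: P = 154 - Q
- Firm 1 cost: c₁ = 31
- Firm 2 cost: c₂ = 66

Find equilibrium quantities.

q₁* = 52.67, q₂* = 17.67

Work:
Reaction: q₁ = (154 - 31 - q₂)/2
Reaction: q₂ = (154 - 66 - q₁)/2
Solve simultaneously:
q₁* = (154 - 2×31 + 66)/3 = 52.67
q₂* = (154 - 2×66 + 31)/3 = 17.67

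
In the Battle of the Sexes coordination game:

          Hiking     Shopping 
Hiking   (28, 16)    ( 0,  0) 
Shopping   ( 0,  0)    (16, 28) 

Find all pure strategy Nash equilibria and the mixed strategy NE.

Pure NE: (Hiking, Hiking) and (Shopping, Shopping); Mixed NE: p = 0.6364, q = 0.3636

Work:
Check pure NE:
(Hiking, Hiking): (28, 16) - no unilateral deviation beneficial
(Shopping, Shopping): (16, 28) - no unilateral deviation beneficial
Mixed NE: P1 plays Hiking with p = 0.6364, P2 plays Hiking with q = 0.3636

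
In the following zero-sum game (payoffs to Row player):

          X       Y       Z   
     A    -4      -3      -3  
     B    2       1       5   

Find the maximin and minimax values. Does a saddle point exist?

Maximin = 1, Minimax = 1, Saddle: True

Work:
Row minimums: [-4, 1] → maximin = 1
Column maximums: [2, 1, 5] → minimax = 1
Saddle point exists! Game value = 1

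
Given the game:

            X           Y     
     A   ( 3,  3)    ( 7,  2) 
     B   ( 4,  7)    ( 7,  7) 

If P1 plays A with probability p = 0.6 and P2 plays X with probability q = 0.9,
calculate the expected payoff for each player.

E[P1] = 3.76, E[P2] = 4.54

Work:
E[P1] = p·q·π₁(A,X) + p·(1-q)·π₁(A,Y) + (1-p)·q·π₁(B,X) + (1-p)·(1-q)·π₁(B,Y)
= 0.6·0.9·3 + 0.6·0.1·7 + 0.4·0.9·4 + 0.4·0.1·7
= 3.76

E[P2] = 4.54 (similar calculation)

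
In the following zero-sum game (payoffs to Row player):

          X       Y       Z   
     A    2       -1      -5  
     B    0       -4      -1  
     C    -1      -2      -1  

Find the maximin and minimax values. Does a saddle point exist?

Maximin = -2, Minimax = -1, Saddle: False

Work:
Row minimums: [-5, -4, -2] → maximin = -2
Column maximums: [2, -1, -1] → minimax = -1
No saddle point (maximin ≠ minimax). Mixed strategy needed.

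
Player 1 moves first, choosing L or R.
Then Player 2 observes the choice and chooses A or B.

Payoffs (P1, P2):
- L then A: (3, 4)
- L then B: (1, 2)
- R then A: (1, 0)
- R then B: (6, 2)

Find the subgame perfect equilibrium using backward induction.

P1 plays R, P2 plays A after L and B after R; Payoff (6, 2)

Work:
Backward induction:
After L: P2 chooses A → P1 gets 3
After R: P2 chooses B → P1 gets 6
P1 chooses R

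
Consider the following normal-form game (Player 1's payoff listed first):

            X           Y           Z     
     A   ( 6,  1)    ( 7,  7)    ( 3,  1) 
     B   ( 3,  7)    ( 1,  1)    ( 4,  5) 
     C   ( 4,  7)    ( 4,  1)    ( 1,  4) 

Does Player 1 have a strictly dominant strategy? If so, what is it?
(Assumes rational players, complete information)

No strictly dominant strategy exists for Player 1

Work:
A strategy strictly dominates another if it gives a strictly higher payoff against every opponent action. Compare each pair of P1's strategies column-by-column:
  A vs B: [6 vs 3, 7 vs 1, 3 vs 4] → A does not strictly dominate B (column Z: 3 ≤ 4)
  A vs C: [6 vs 4, 7 vs 4, 3 vs 1] → A strictly dominates C
  B vs A: [3 vs 6, 1 vs 7, 4 vs 3] → B does not strictly dominate A (column X: 3 ≤ 6)
  B vs C: [3 vs 4, 1 vs 4, 4 vs 1] → B does not strictly dominate C (column X: 3 ≤ 4)
  C vs A: [4 vs 6, 4 vs 7, 1 vs 3] → C does not strictly dominate A (column X: 4 ≤ 6)
  C vs B: [4 vs 3, 4 vs 1, 1 vs 4] → C does not strictly dominate B (column Z: 1 ≤ 4)
No single strategy strictly dominates all others → no strictly dominant strategy.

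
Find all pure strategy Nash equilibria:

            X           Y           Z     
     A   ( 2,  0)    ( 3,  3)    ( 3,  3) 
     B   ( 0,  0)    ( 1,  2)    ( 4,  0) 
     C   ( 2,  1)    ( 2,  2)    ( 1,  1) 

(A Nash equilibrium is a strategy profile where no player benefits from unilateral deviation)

Nash equilibrium: (A, Y)

Work:
Best responses:
  P1 vs X: payoffs [2, 0, 2] → best response A/C (payoff 2)
  P1 vs Y: payoffs [3, 1, 2] → best response A (payoff 3)
  P1 vs Z: payoffs [3, 4, 1] → best response B (payoff 4)
  P2 vs A: payoffs [0, 3, 3] → best response Y/Z (payoff 3)
  P2 vs B: payoffs [0, 2, 0] → best response Y (payoff 2)
  P2 vs C: payoffs [1, 2, 1] → best response Y (payoff 2)
Mutual best responses: (A,Y) → Nash equilibria.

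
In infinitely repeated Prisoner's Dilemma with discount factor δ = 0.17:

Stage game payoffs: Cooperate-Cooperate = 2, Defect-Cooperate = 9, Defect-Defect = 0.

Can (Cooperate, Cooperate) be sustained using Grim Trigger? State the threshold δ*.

δ* = 0.7778; since δ = 0.17 < 0.7778, cooperation cannot be sustained

Work:
For Grim Trigger:
Cooperate forever: 2/(1-δ)
Defect then punished: 9 + 0·δ/(1-δ)
Need: 2/(1-δ) ≥ 9 + 0·δ/(1-δ)
Solving: δ ≥ (T-R)/(T-P) = (9-2)/(9-0) = 0.7778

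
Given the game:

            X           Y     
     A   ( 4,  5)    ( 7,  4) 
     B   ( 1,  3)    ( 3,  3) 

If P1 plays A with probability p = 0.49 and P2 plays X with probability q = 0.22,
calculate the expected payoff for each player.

E[P1] = 4.4122, E[P2] = 3.5978

Work:
E[P1] = p·q·π₁(A,X) + p·(1-q)·π₁(A,Y) + (1-p)·q·π₁(B,X) + (1-p)·(1-q)·π₁(B,Y)
= 0.49·0.22·4 + 0.49·0.78·7 + 0.51·0.22·1 + 0.51·0.78·3
= 4.4122

E[P2] = 3.5978 (similar calculation)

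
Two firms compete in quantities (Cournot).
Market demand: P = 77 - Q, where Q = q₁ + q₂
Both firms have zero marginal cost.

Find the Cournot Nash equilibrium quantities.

q₁* = q₂* = 25.67; P* = 25.67

Work:
Profit: π_i = P·q_i = (a - q_i - q_j)·q_i
FOC: ∂π_i/∂q_i = a - 2q_i - q_j = 0
Reaction function: q_i = (77 - q_j)/2
Symmetry: q* = 77/3 = 25.67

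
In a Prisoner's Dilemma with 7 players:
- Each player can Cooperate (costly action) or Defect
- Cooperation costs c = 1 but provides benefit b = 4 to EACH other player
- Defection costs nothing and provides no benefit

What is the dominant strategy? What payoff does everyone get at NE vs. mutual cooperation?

Dominant: Defect; NE payoff = 0; Coop payoff = 23

Work:
Defect dominates (saves cost c = 1, benefit to others is external)
NE: All defect → everyone gets 0
If all cooperate: each receives (6)×4 - 1 = 23
Social dilemma: 23 > 0 but NE gives 0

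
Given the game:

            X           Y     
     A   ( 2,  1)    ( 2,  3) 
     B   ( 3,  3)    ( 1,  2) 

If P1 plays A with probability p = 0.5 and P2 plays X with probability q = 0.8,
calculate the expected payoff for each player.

E[P1] = 2.3, E[P2] = 2.1

Work:
E[P1] = p·q·π₁(A,X) + p·(1-q)·π₁(A,Y) + (1-p)·q·π₁(B,X) + (1-p)·(1-q)·π₁(B,Y)
= 0.5·0.8·2 + 0.5·0.2·2 + 0.5·0.8·3 + 0.5·0.2·1
= 2.3

E[P2] = 2.1 (similar calculation)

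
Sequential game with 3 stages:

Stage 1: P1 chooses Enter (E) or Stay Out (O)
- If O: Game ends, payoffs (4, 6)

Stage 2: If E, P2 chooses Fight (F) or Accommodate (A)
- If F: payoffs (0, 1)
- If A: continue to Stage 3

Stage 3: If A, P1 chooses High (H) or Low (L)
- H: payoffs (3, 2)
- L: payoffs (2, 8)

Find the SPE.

SPE: (O, A, H); Outcome (4, 6)

Work:
Stage 3: P1 chooses H (3 vs 2)
Stage 2: P2: F->1, A->2 (anticipating H). Choose A
Stage 1: P1: O->4, E->3 (anticipating A, H). Choose O
SPE path: O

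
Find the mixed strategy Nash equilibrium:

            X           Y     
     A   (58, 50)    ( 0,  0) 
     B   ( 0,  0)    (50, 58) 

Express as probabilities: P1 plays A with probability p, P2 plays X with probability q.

p = 0.537, q = 0.463

Work:
Find probabilities that make opponent indifferent:
P2 chooses q to make P1 indifferent between A and B
P1 chooses p to make P2 indifferent between X and Y
Mixed NE: P1 plays (A: 0.537, B: 0.463), P2 plays (X: 0.463, Y: 0.537)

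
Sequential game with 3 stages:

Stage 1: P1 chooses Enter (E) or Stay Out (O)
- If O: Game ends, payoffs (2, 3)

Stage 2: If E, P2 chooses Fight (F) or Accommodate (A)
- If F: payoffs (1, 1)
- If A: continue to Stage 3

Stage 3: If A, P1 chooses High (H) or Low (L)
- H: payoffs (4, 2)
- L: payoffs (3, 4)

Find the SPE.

SPE: (E, A, H); Outcome (4, 2)

Work:
Stage 3: P1 chooses H (4 vs 3)
Stage 2: P2: F->1, A->2 (anticipating H). Choose A
Stage 1: P1: O->2, E->4 (anticipating A, H). Choose E
SPE path: E -> A -> H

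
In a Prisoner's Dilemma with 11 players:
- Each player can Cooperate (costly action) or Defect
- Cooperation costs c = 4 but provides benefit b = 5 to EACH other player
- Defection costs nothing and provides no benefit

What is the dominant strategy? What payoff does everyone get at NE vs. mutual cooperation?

Dominant: Defect; NE payoff = 0; Coop payoff = 46

Work:
Defect dominates (saves cost c = 4, benefit to others is external)
NE: All defect → everyone gets 0
If all cooperate: each receives (10)×5 - 4 = 46
Social dilemma: 46 > 0 but NE gives 0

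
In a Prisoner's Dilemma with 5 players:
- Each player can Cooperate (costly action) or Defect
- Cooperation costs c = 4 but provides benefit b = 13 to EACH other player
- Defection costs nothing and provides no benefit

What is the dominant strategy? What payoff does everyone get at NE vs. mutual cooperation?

Dominant: Defect; NE payoff = 0; Coop payoff = 48

Work:
Defect dominates (saves cost c = 4, benefit to others is external)
NE: All defect → everyone gets 0
If all cooperate: each receives (4)×13 - 4 = 48
Social dilemma: 48 > 0 but NE gives 0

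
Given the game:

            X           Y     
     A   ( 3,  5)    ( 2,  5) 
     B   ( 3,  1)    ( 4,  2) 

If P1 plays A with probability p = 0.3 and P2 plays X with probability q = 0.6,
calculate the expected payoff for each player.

E[P1] = 3.16, E[P2] = 2.48

Work:
E[P1] = p·q·π₁(A,X) + p·(1-q)·π₁(A,Y) + (1-p)·q·π₁(B,X) + (1-p)·(1-q)·π₁(B,Y)
= 0.3·0.6·3 + 0.3·0.4·2 + 0.7·0.6·3 + 0.7·0.4·4
= 3.16

E[P2] = 2.48 (similar calculation)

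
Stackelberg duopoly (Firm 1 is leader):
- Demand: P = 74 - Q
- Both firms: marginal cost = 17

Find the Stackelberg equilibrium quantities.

q₁* (leader) = 28.5, q₂* (follower) = 14.25

Work:
Follower's reaction: q₂ = (a - c - q₁)/2
Leader substitutes: π₁ = q₁·(a - q₁ - (a-c-q₁)/2 - c)
FOC: q₁* = (74 - 17)/2 = 28.50
Then: q₂* = (74 - 17 - 28.5)/2 = 14.25
Leader has first-mover advantage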